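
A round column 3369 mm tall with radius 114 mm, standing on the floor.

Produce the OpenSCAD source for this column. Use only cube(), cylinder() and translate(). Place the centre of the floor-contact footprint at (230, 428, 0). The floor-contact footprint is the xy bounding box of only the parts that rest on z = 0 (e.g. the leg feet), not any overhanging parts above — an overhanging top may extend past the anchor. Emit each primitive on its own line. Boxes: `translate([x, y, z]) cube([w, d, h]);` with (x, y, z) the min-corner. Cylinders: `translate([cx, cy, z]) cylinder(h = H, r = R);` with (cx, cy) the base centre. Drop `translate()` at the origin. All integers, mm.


translate([230, 428, 0]) cylinder(h = 3369, r = 114);


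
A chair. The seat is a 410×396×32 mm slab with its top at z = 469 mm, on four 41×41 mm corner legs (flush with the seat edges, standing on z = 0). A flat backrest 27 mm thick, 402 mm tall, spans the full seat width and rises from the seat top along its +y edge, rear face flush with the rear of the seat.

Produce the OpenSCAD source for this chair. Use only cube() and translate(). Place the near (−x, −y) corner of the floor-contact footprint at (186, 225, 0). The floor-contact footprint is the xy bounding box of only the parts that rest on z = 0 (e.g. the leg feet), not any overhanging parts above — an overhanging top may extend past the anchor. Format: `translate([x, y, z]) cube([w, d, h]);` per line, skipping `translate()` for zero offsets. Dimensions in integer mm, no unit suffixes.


translate([186, 225, 437]) cube([410, 396, 32]);
translate([186, 225, 0]) cube([41, 41, 437]);
translate([555, 225, 0]) cube([41, 41, 437]);
translate([186, 580, 0]) cube([41, 41, 437]);
translate([555, 580, 0]) cube([41, 41, 437]);
translate([186, 594, 469]) cube([410, 27, 402]);


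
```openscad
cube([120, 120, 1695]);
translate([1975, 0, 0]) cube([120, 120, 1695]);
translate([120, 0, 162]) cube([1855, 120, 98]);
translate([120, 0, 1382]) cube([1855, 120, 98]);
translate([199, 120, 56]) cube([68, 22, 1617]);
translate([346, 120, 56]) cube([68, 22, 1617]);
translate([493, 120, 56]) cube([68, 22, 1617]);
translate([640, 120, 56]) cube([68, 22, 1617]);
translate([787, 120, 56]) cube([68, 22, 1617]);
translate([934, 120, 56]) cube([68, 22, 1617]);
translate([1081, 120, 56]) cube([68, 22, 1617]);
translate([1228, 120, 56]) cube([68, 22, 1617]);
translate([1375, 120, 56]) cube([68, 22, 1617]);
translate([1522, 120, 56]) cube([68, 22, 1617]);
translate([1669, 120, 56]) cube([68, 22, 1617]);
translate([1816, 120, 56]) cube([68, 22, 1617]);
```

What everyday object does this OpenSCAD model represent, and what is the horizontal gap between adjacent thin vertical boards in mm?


A fence section. The picket gap is 79 mm.

Two posts, two rails, 12 pickets — a fence section. Span 1855 mm holds 12 pickets of 68 mm with 13 equal gaps: ⌊(1855 − 12·68) / 13⌋ = 79 mm.


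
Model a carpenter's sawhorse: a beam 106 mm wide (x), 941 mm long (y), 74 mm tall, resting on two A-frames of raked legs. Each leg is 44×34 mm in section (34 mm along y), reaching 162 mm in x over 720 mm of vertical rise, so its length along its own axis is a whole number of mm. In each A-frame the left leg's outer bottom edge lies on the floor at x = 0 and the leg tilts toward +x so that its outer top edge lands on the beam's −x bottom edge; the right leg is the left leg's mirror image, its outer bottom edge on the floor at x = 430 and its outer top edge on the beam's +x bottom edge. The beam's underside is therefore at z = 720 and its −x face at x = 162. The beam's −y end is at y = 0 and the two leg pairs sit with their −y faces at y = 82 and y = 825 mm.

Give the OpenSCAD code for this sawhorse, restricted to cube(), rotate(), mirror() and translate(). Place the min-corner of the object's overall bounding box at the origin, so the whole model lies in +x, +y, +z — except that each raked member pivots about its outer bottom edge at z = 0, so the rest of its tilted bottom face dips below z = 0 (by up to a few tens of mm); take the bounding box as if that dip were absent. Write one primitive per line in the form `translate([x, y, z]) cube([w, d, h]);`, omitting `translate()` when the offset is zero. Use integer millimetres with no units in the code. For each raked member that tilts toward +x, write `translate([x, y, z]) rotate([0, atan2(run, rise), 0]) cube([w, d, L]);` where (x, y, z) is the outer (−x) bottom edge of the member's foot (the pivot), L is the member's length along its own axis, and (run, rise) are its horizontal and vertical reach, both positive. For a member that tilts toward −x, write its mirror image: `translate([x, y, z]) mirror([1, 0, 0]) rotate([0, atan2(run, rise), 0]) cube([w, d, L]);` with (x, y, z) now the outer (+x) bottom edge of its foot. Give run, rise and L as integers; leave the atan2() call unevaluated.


// leg length = √(162² + 720²) = 738
// right-leg outer foot x = 2·162 + 106 = 430
// beam min-corner = (162, 0, 720)
translate([162, 0, 720]) cube([106, 941, 74]);
translate([0, 82, 0]) rotate([0, atan2(162, 720), 0]) cube([44, 34, 738]);
translate([430, 82, 0]) mirror([1, 0, 0]) rotate([0, atan2(162, 720), 0]) cube([44, 34, 738]);
translate([0, 825, 0]) rotate([0, atan2(162, 720), 0]) cube([44, 34, 738]);
translate([430, 825, 0]) mirror([1, 0, 0]) rotate([0, atan2(162, 720), 0]) cube([44, 34, 738]);


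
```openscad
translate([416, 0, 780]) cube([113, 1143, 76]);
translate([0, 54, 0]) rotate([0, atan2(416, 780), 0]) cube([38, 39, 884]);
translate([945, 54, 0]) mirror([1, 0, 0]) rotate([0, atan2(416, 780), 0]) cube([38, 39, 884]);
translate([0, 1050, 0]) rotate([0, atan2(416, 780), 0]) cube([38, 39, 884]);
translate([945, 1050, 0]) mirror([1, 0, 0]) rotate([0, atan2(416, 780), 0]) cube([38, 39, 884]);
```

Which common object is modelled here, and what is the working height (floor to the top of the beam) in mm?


A sawhorse. The overall height is 856 mm.

A beam across two mirrored pairs of raked legs — a sawhorse. The beam's underside is at z = 780 (matching the legs' vertical rise in atan2(416, 780)) and the beam is 76 mm tall, so its top is at 780 + 76 = 856 mm. The raked legs top out at the beam's underside, so that is the highest point.


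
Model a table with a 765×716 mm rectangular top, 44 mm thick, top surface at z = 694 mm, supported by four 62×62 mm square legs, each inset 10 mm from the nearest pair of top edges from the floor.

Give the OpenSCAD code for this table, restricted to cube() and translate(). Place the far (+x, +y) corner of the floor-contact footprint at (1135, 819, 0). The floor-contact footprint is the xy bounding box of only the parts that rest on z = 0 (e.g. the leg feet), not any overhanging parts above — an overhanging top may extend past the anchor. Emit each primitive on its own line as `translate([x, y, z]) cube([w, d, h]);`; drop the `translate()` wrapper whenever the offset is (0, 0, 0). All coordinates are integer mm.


translate([380, 113, 650]) cube([765, 716, 44]);
translate([390, 123, 0]) cube([62, 62, 650]);
translate([1073, 123, 0]) cube([62, 62, 650]);
translate([390, 757, 0]) cube([62, 62, 650]);
translate([1073, 757, 0]) cube([62, 62, 650]);


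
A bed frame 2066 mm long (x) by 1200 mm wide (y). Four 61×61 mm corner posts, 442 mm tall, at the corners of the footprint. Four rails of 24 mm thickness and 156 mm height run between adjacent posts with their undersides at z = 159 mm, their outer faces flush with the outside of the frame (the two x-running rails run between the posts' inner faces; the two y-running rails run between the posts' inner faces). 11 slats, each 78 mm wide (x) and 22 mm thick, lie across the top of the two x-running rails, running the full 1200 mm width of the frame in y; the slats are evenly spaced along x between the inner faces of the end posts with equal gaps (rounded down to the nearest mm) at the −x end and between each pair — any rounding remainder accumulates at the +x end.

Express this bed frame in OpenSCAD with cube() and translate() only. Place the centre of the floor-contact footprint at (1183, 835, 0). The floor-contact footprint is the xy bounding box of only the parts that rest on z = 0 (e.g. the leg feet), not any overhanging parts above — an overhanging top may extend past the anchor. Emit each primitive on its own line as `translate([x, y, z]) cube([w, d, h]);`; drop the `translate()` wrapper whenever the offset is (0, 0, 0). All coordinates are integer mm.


// slat z = rail_z + rail_h = 159 + 156 = 315
// slat gap = ⌊(1944 − 11·78) / 12⌋ = 90
translate([150, 235, 0]) cube([61, 61, 442]);
translate([150, 1374, 0]) cube([61, 61, 442]);
translate([2155, 235, 0]) cube([61, 61, 442]);
translate([2155, 1374, 0]) cube([61, 61, 442]);
translate([211, 235, 159]) cube([1944, 24, 156]);
translate([211, 1411, 159]) cube([1944, 24, 156]);
translate([150, 296, 159]) cube([24, 1078, 156]);
translate([2192, 296, 159]) cube([24, 1078, 156]);
translate([301, 235, 315]) cube([78, 1200, 22]);
translate([469, 235, 315]) cube([78, 1200, 22]);
translate([637, 235, 315]) cube([78, 1200, 22]);
translate([805, 235, 315]) cube([78, 1200, 22]);
translate([973, 235, 315]) cube([78, 1200, 22]);
translate([1141, 235, 315]) cube([78, 1200, 22]);
translate([1309, 235, 315]) cube([78, 1200, 22]);
translate([1477, 235, 315]) cube([78, 1200, 22]);
translate([1645, 235, 315]) cube([78, 1200, 22]);
translate([1813, 235, 315]) cube([78, 1200, 22]);
translate([1981, 235, 315]) cube([78, 1200, 22]);


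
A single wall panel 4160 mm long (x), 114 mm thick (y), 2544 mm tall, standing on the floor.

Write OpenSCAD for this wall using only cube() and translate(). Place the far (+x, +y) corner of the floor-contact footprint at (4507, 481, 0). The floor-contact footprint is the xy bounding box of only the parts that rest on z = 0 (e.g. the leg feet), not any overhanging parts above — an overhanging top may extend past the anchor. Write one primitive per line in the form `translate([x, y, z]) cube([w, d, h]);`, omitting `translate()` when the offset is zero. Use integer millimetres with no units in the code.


translate([347, 367, 0]) cube([4160, 114, 2544]);


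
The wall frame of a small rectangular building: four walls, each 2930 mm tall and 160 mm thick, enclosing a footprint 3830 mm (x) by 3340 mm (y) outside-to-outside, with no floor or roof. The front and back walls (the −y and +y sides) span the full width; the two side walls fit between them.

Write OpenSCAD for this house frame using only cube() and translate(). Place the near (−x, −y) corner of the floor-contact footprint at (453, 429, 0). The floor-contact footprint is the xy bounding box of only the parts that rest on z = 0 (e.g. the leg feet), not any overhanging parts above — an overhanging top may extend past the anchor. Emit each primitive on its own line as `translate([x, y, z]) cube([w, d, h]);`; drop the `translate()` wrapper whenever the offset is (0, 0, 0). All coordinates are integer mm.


translate([453, 429, 0]) cube([3830, 160, 2930]);
translate([453, 3609, 0]) cube([3830, 160, 2930]);
translate([453, 589, 0]) cube([160, 3020, 2930]);
translate([4123, 589, 0]) cube([160, 3020, 2930]);


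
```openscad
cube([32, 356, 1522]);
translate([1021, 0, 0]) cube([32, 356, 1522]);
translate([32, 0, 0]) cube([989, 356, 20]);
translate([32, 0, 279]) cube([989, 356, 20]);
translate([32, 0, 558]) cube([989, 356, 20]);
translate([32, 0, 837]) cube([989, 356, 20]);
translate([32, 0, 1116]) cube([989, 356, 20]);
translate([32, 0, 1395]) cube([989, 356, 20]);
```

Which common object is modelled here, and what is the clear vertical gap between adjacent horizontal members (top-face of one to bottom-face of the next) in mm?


A bookshelf. The clear shelf gap is 259 mm.

Two tall side panels with 6 horizontal boards between them — a bookshelf. The first two shelf undersides are at z = 0 and z = 279; with shelf thickness 20, the clear gap is 279 − 0 − 20 = 259 mm.


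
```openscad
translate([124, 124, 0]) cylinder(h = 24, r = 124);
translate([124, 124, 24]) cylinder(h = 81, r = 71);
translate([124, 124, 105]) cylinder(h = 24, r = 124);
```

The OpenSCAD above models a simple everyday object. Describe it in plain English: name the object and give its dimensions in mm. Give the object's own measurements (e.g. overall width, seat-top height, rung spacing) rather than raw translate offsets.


A spool: two coaxial disc flanges of radius 124 mm and thickness 24 mm, joined by a core cylinder of radius 71 mm and height 81 mm. The lower flange rests on z = 0 and the three cylinders share a vertical axis.


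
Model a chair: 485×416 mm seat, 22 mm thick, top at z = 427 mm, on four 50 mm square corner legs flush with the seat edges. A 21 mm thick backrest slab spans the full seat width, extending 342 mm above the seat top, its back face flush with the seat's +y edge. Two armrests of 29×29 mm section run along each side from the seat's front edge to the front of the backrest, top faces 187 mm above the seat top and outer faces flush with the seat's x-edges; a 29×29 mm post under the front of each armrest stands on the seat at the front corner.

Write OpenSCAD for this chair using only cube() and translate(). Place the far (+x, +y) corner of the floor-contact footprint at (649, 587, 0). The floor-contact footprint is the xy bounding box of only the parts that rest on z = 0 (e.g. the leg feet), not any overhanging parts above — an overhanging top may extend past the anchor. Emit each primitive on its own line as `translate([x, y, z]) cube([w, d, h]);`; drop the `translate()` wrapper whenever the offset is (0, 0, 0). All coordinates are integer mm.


// leg_h = 427 - 22 = 405
// arm post h = 187 - 29 = 158
translate([164, 171, 405]) cube([485, 416, 22]);
translate([164, 171, 0]) cube([50, 50, 405]);
translate([599, 171, 0]) cube([50, 50, 405]);
translate([164, 537, 0]) cube([50, 50, 405]);
translate([599, 537, 0]) cube([50, 50, 405]);
translate([164, 566, 427]) cube([485, 21, 342]);
translate([164, 171, 585]) cube([29, 395, 29]);
translate([620, 171, 585]) cube([29, 395, 29]);
translate([164, 171, 427]) cube([29, 29, 158]);
translate([620, 171, 427]) cube([29, 29, 158]);


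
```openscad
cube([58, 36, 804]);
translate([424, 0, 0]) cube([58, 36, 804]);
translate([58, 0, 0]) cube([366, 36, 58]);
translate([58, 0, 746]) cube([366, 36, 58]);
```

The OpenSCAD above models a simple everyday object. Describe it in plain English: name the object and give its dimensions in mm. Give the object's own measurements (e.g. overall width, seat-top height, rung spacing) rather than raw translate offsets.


A rectangular picture frame lying in the x–z plane (depth along y). The opening is 366 mm wide (x) by 688 mm tall (z), surrounded by a border 58 mm wide on all four sides. The frame is 36 mm deep and is made of two full-height vertical stiles with two horizontal rails fitted between them.


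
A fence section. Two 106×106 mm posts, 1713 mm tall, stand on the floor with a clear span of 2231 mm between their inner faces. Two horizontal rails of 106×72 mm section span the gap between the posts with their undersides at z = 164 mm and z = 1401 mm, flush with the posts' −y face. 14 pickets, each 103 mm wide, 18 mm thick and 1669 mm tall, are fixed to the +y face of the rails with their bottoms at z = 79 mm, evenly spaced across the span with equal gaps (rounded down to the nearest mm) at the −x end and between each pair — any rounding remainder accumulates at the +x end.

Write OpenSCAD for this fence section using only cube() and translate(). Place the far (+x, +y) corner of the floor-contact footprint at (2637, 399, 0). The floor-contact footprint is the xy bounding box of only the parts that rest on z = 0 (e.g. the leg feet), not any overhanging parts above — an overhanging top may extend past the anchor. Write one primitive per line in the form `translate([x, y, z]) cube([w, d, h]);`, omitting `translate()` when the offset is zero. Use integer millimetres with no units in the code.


translate([194, 293, 0]) cube([106, 106, 1713]);
translate([2531, 293, 0]) cube([106, 106, 1713]);
translate([300, 293, 164]) cube([2231, 106, 72]);
translate([300, 293, 1401]) cube([2231, 106, 72]);
translate([352, 399, 79]) cube([103, 18, 1669]);
translate([507, 399, 79]) cube([103, 18, 1669]);
translate([662, 399, 79]) cube([103, 18, 1669]);
translate([817, 399, 79]) cube([103, 18, 1669]);
translate([972, 399, 79]) cube([103, 18, 1669]);
translate([1127, 399, 79]) cube([103, 18, 1669]);
translate([1282, 399, 79]) cube([103, 18, 1669]);
translate([1437, 399, 79]) cube([103, 18, 1669]);
translate([1592, 399, 79]) cube([103, 18, 1669]);
translate([1747, 399, 79]) cube([103, 18, 1669]);
translate([1902, 399, 79]) cube([103, 18, 1669]);
translate([2057, 399, 79]) cube([103, 18, 1669]);
translate([2212, 399, 79]) cube([103, 18, 1669]);
translate([2367, 399, 79]) cube([103, 18, 1669]);


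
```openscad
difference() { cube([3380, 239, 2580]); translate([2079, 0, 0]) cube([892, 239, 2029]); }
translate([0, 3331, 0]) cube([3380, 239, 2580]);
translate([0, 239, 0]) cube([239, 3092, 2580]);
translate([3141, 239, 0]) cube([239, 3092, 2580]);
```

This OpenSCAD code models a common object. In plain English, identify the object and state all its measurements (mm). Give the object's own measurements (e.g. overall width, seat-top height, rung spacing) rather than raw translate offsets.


A single room: four walls, each 2580 mm tall and 239 mm thick, enclosing an outside footprint 3380×3570 mm (x × y), no floor or roof. The front and back walls (−y and +y sides) run the full x-width; the side walls fit between their inner faces. A door opening 892 mm wide and 2029 mm tall is cut through the front wall from the floor up, its −x edge 2079 mm from the wall's −x end.


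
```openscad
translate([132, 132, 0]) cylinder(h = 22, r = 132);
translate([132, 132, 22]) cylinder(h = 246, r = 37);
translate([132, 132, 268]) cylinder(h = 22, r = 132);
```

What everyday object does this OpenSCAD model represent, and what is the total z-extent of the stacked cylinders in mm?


A spool. The overall height is 290 mm.

Three coaxial cylinders, large–small–large — a spool. Two 22 mm flanges and a 246 mm core give 22 + 246 + 22 = 290 mm.


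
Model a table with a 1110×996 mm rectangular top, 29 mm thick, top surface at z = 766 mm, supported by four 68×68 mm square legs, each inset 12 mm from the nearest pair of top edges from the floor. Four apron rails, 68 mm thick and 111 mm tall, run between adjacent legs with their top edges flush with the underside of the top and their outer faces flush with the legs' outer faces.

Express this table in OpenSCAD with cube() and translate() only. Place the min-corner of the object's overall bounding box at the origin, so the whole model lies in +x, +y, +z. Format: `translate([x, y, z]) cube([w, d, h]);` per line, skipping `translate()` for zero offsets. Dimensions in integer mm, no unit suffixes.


translate([0, 0, 737]) cube([1110, 996, 29]);
translate([12, 12, 0]) cube([68, 68, 737]);
translate([1030, 12, 0]) cube([68, 68, 737]);
translate([12, 916, 0]) cube([68, 68, 737]);
translate([1030, 916, 0]) cube([68, 68, 737]);
translate([80, 12, 626]) cube([950, 68, 111]);
translate([80, 916, 626]) cube([950, 68, 111]);
translate([12, 80, 626]) cube([68, 836, 111]);
translate([1030, 80, 626]) cube([68, 836, 111]);


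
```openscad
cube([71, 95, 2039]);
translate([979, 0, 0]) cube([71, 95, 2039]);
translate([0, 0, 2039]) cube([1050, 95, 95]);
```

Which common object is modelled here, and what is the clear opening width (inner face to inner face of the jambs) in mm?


A door frame. The clear opening width is 908 mm.

Two 2039 mm tall posts with a header on top — a door frame. The left jamb is 71 mm wide at x = 0; the right jamb starts at x = 979. The clear opening is 979 − 71 = 908 mm.


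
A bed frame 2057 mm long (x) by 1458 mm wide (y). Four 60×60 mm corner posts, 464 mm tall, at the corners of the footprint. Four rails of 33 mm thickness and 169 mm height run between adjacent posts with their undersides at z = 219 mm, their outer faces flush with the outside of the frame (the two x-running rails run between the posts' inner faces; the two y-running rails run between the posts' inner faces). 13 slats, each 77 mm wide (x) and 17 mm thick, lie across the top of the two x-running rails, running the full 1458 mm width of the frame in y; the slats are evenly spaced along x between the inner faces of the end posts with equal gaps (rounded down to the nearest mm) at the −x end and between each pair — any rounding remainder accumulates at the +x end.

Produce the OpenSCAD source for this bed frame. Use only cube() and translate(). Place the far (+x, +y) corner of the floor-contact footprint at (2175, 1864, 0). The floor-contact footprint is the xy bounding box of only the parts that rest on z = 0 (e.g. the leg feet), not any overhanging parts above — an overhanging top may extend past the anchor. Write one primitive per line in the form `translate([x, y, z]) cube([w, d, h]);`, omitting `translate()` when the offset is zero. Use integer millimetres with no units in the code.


// slat z = rail_z + rail_h = 219 + 169 = 388
// slat gap = ⌊(1937 − 13·77) / 14⌋ = 66
translate([118, 406, 0]) cube([60, 60, 464]);
translate([118, 1804, 0]) cube([60, 60, 464]);
translate([2115, 406, 0]) cube([60, 60, 464]);
translate([2115, 1804, 0]) cube([60, 60, 464]);
translate([178, 406, 219]) cube([1937, 33, 169]);
translate([178, 1831, 219]) cube([1937, 33, 169]);
translate([118, 466, 219]) cube([33, 1338, 169]);
translate([2142, 466, 219]) cube([33, 1338, 169]);
translate([244, 406, 388]) cube([77, 1458, 17]);
translate([387, 406, 388]) cube([77, 1458, 17]);
translate([530, 406, 388]) cube([77, 1458, 17]);
translate([673, 406, 388]) cube([77, 1458, 17]);
translate([816, 406, 388]) cube([77, 1458, 17]);
translate([959, 406, 388]) cube([77, 1458, 17]);
translate([1102, 406, 388]) cube([77, 1458, 17]);
translate([1245, 406, 388]) cube([77, 1458, 17]);
translate([1388, 406, 388]) cube([77, 1458, 17]);
translate([1531, 406, 388]) cube([77, 1458, 17]);
translate([1674, 406, 388]) cube([77, 1458, 17]);
translate([1817, 406, 388]) cube([77, 1458, 17]);
translate([1960, 406, 388]) cube([77, 1458, 17]);


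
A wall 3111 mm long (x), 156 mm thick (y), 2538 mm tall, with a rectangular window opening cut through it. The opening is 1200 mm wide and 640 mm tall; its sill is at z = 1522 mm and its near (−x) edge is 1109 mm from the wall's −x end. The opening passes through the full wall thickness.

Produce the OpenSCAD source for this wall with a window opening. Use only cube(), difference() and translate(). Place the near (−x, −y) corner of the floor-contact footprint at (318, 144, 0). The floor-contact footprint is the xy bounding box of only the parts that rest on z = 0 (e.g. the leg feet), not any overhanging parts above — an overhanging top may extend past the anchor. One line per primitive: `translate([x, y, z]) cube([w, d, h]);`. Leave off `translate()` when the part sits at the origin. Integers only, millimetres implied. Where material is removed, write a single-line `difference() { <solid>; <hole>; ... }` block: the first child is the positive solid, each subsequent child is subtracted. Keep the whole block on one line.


difference() { translate([318, 144, 0]) cube([3111, 156, 2538]); translate([1427, 144, 1522]) cube([1200, 156, 640]); }


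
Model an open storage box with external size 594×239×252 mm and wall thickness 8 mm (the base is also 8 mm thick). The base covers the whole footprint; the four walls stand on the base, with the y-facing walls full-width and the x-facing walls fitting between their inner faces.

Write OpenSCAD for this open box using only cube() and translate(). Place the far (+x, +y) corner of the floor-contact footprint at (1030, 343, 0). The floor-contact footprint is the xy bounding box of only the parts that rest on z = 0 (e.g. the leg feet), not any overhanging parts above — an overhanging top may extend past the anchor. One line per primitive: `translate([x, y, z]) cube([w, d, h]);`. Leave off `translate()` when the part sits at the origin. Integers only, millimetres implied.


translate([436, 104, 0]) cube([594, 239, 8]);
translate([436, 104, 8]) cube([594, 8, 244]);
translate([436, 335, 8]) cube([594, 8, 244]);
translate([436, 112, 8]) cube([8, 223, 244]);
translate([1022, 112, 8]) cube([8, 223, 244]);


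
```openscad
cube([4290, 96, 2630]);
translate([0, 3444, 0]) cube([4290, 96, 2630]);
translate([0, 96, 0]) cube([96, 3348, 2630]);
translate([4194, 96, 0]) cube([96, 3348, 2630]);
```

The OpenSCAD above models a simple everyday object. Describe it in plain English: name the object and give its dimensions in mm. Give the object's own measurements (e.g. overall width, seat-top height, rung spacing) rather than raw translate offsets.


The wall frame of a small rectangular building: four walls, each 2630 mm tall and 96 mm thick, enclosing a footprint 4290 mm (x) by 3540 mm (y) outside-to-outside, with no floor or roof. The front and back walls (the −y and +y sides) span the full width; the two side walls fit between them.


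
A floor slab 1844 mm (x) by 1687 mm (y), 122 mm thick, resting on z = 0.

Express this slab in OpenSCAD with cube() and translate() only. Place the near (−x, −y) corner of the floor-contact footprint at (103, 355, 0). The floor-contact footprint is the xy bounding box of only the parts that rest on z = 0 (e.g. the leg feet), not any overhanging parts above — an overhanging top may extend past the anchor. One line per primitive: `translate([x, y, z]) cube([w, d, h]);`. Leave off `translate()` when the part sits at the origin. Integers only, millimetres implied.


translate([103, 355, 0]) cube([1844, 1687, 122]);


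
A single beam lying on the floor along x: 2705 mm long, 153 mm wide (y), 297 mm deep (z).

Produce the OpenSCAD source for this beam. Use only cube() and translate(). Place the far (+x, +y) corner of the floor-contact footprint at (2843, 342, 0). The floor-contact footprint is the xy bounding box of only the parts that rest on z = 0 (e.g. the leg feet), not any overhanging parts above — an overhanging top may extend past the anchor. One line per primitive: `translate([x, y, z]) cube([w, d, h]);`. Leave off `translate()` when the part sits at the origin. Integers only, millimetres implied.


translate([138, 189, 0]) cube([2705, 153, 297]);


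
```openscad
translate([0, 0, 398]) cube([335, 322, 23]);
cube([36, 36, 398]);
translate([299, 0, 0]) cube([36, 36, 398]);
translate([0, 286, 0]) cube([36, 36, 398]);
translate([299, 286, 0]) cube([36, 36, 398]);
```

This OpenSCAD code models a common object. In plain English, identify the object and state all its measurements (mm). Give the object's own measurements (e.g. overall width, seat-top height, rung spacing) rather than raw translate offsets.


A simple wooden stool: a rectangular seat 335 mm (x) by 322 mm (y), 23 mm thick, top face at z = 421 mm, on four square legs, each 36×36 mm in cross-section. The legs rest on z = 0, each flush with a corner of the seat.


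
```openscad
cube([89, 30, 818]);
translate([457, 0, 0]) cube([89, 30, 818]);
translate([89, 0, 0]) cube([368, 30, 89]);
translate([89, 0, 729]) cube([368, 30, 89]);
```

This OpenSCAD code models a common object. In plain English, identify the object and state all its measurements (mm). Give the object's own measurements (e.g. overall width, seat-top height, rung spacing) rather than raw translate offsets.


A rectangular picture frame lying in the x–z plane (depth along y). The opening is 368 mm wide (x) by 640 mm tall (z), surrounded by a border 89 mm wide on all four sides. The frame is 30 mm deep and is made of two full-height vertical stiles with two horizontal rails fitted between them.


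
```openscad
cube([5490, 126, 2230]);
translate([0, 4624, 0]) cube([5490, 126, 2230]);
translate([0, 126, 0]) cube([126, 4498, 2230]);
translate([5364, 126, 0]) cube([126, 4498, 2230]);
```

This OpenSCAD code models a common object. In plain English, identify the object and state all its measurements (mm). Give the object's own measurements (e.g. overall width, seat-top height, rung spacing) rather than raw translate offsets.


The wall frame of a small rectangular building: four walls, each 2230 mm tall and 126 mm thick, enclosing a footprint 5490 mm (x) by 4750 mm (y) outside-to-outside, with no floor or roof. The front and back walls (the −y and +y sides) span the full width; the two side walls fit between them.


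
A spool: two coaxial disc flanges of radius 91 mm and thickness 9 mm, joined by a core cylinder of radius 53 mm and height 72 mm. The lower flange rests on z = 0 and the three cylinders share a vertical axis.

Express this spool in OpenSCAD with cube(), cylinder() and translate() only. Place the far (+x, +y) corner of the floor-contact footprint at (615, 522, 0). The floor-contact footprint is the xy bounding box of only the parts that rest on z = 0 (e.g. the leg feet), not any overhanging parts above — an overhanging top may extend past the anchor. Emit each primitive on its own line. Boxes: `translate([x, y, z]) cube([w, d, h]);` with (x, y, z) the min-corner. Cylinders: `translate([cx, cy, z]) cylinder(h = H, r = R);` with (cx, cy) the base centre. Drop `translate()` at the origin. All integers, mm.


translate([524, 431, 0]) cylinder(h = 9, r = 91);
translate([524, 431, 9]) cylinder(h = 72, r = 53);
translate([524, 431, 81]) cylinder(h = 9, r = 91);


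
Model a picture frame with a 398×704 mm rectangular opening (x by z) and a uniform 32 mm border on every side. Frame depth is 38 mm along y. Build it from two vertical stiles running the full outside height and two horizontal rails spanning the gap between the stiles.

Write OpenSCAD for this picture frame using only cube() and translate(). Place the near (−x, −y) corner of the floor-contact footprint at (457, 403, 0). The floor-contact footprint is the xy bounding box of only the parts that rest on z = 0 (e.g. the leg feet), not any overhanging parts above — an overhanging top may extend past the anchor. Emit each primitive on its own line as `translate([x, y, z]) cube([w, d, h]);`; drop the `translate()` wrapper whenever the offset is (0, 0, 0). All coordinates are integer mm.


translate([457, 403, 0]) cube([32, 38, 768]);
translate([887, 403, 0]) cube([32, 38, 768]);
translate([489, 403, 0]) cube([398, 38, 32]);
translate([489, 403, 736]) cube([398, 38, 32]);


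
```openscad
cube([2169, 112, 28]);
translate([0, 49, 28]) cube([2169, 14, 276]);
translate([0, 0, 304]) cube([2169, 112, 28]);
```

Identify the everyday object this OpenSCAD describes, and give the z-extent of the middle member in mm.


An I-beam. The web height is 276 mm.

Two wide flanges with a thin centred web — an I-beam. Overall 332 mm minus two 28 mm flanges gives a web of 332 − 2·28 = 276 mm.


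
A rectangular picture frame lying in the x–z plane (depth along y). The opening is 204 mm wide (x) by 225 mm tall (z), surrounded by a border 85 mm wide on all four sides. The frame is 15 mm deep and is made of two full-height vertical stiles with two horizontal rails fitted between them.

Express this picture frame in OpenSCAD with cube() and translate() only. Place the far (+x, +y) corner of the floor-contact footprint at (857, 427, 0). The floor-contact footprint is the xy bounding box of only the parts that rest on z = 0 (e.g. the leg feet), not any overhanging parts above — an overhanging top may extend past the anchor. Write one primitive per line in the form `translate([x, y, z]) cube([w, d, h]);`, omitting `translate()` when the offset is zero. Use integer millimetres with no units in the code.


translate([483, 412, 0]) cube([85, 15, 395]);
translate([772, 412, 0]) cube([85, 15, 395]);
translate([568, 412, 0]) cube([204, 15, 85]);
translate([568, 412, 310]) cube([204, 15, 85]);


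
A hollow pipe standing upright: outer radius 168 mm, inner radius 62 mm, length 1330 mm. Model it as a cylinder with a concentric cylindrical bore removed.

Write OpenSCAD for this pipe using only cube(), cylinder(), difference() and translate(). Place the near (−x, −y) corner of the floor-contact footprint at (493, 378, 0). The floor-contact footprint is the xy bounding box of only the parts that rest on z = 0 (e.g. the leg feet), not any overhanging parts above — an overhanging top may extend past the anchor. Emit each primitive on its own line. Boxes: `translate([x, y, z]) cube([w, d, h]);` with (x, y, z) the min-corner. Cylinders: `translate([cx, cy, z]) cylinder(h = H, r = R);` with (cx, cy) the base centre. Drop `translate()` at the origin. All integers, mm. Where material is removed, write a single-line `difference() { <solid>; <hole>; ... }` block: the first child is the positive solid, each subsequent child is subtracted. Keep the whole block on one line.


difference() { translate([661, 546, 0]) cylinder(h = 1330, r = 168); translate([661, 546, 0]) cylinder(h = 1330, r = 62); }


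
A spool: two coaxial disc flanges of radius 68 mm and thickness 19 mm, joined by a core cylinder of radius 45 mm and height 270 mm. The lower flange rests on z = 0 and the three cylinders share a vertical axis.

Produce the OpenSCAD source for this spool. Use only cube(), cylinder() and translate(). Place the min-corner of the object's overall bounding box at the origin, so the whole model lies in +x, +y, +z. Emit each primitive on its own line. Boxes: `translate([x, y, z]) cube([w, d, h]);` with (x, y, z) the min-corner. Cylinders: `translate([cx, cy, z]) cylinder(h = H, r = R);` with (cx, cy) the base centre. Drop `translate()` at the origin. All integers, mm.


translate([68, 68, 0]) cylinder(h = 19, r = 68);
translate([68, 68, 19]) cylinder(h = 270, r = 45);
translate([68, 68, 289]) cylinder(h = 19, r = 68);


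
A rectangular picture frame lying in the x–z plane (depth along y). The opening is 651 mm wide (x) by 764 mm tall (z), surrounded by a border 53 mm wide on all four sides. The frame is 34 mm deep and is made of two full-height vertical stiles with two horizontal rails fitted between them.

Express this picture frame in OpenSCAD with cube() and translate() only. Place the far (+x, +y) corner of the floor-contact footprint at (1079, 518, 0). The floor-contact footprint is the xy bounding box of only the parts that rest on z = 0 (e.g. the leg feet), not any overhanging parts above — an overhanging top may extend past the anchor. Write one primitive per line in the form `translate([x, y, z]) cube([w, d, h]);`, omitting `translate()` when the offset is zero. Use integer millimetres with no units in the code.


translate([322, 484, 0]) cube([53, 34, 870]);
translate([1026, 484, 0]) cube([53, 34, 870]);
translate([375, 484, 0]) cube([651, 34, 53]);
translate([375, 484, 817]) cube([651, 34, 53]);


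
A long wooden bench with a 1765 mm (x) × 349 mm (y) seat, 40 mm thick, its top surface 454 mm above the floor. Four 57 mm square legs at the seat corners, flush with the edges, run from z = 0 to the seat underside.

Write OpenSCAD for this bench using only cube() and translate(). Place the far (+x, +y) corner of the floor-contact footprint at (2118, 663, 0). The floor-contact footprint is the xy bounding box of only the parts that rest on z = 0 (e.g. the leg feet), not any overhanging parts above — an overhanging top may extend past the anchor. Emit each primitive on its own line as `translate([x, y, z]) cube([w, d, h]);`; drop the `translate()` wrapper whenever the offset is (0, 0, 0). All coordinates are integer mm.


translate([353, 314, 414]) cube([1765, 349, 40]);
translate([353, 314, 0]) cube([57, 57, 414]);
translate([353, 606, 0]) cube([57, 57, 414]);
translate([2061, 314, 0]) cube([57, 57, 414]);
translate([2061, 606, 0]) cube([57, 57, 414]);


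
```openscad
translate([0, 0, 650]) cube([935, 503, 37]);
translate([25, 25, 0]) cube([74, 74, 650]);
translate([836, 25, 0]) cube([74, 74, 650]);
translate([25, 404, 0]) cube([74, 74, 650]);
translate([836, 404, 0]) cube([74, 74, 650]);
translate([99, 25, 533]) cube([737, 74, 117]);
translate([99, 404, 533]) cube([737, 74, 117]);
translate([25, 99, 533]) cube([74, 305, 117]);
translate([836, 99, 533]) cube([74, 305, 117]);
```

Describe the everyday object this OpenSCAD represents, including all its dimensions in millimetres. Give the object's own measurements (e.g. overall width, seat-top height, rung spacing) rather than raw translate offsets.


A table: top 935 mm (x) × 503 mm (y), 37 mm thick, upper face at z = 687 mm, on four 74×74 mm square legs, each inset 25 mm from the nearest pair of top edges from z = 0 to the bottom of the top. Four apron rails, 74 mm thick and 117 mm tall, run between adjacent legs with their top edges flush with the underside of the top and their outer faces flush with the legs' outer faces.


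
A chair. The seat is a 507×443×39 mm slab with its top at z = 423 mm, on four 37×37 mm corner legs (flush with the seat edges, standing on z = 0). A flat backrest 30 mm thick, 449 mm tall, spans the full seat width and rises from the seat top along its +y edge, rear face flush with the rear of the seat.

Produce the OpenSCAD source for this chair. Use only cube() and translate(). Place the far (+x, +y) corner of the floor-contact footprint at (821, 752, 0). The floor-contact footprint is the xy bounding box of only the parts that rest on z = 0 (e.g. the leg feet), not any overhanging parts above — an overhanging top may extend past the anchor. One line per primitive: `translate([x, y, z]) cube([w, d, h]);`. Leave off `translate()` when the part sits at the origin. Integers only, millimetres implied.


// leg_h = 423 - 39 = 384
translate([314, 309, 384]) cube([507, 443, 39]);
translate([314, 309, 0]) cube([37, 37, 384]);
translate([784, 309, 0]) cube([37, 37, 384]);
translate([314, 715, 0]) cube([37, 37, 384]);
translate([784, 715, 0]) cube([37, 37, 384]);
translate([314, 722, 423]) cube([507, 30, 449]);


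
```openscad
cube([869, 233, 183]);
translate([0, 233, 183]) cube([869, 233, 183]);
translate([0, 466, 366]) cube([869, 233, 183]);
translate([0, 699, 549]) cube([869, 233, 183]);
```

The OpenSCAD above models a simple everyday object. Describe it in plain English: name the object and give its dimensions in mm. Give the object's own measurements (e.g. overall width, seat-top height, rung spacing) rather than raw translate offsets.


A straight staircase of 4 solid steps. Each step is 869 mm wide (x), 233 mm deep (y, the going) and 183 mm tall (the rise). The first step rests on the floor; each subsequent step sits one going further in +y and one rise higher in +z, directly behind and above the previous step with no overlap.


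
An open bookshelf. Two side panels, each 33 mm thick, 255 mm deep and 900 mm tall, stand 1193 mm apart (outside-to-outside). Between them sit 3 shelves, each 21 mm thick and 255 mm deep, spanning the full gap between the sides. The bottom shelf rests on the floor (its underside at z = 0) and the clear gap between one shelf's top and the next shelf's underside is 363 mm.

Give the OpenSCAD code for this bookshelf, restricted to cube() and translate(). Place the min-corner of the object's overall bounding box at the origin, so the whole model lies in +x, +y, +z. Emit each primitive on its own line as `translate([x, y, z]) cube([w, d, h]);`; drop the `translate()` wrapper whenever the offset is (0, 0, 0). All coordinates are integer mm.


cube([33, 255, 900]);
translate([1160, 0, 0]) cube([33, 255, 900]);
translate([33, 0, 0]) cube([1127, 255, 21]);
translate([33, 0, 384]) cube([1127, 255, 21]);
translate([33, 0, 768]) cube([1127, 255, 21]);


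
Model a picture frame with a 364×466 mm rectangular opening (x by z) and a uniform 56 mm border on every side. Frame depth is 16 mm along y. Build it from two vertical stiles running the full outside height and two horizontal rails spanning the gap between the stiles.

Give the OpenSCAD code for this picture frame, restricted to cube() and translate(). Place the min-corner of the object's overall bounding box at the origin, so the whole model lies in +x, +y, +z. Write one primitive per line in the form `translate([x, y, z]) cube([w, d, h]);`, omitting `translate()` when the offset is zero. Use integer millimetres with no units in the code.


cube([56, 16, 578]);
translate([420, 0, 0]) cube([56, 16, 578]);
translate([56, 0, 0]) cube([364, 16, 56]);
translate([56, 0, 522]) cube([364, 16, 56]);
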